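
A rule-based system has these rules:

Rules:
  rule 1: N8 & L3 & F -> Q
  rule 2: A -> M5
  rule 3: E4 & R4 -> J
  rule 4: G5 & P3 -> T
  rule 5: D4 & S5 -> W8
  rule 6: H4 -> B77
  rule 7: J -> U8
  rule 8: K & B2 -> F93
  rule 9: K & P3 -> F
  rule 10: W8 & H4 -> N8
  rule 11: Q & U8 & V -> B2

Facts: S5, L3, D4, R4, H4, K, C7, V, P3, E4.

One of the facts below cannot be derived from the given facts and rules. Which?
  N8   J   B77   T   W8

T

Round 1 — rule 3, rule 5, rule 6, rule 9, derive J, W8, B77, F.
Round 2 — rule 7, rule 10, derive U8, N8.
Round 3 — rule 1, derive Q.
Round 4 — rule 11, derive B2.
Round 5 — rule 8, derive F93.
Derived: J (round 1), W8 (round 1), B77 (round 1), N8 (round 2). T never appears in any round.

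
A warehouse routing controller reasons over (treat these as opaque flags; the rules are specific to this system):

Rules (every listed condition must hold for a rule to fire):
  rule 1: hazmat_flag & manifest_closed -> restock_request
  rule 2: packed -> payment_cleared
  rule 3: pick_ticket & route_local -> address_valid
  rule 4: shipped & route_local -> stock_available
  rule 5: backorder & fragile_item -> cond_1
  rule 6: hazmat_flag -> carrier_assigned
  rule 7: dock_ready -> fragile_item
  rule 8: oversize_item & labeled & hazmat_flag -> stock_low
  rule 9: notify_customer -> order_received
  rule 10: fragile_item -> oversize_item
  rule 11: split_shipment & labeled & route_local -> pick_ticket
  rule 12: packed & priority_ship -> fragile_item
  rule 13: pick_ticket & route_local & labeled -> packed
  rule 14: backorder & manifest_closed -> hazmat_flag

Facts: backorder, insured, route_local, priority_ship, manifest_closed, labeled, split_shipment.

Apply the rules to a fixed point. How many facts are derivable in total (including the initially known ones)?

18

Round 1: rule 11 [split_shipment & labeled & route_local -> pick_ticket]; rule 14 [backorder & manifest_closed -> hazmat_flag]. Adds pick_ticket, hazmat_flag.
Round 2: rule 1 [hazmat_flag & manifest_closed -> restock_request]; rule 3 [pick_ticket & route_local -> address_valid]; rule 6 [hazmat_flag -> carrier_assigned]; rule 13 [pick_ticket & route_local & labeled -> packed]. Adds restock_request, address_valid, carrier_assigned, packed.
Round 3: rule 2 [packed -> payment_cleared]; rule 12 [packed & priority_ship -> fragile_item]. Adds payment_cleared, fragile_item.
Round 4: rule 5 [backorder & fragile_item -> cond_1]; rule 10 [fragile_item -> oversize_item]. Adds cond_1, oversize_item.
Round 5: rule 8 [oversize_item & labeled & hazmat_flag -> stock_low]. Adds stock_low.
Closure: {address_valid, backorder, carrier_assigned, cond_1, fragile_item, hazmat_flag, insured, labeled, manifest_closed, oversize_item, packed, payment_cleared, pick_ticket, priority_ship, restock_request, route_local, split_shipment, stock_low} — 18 facts.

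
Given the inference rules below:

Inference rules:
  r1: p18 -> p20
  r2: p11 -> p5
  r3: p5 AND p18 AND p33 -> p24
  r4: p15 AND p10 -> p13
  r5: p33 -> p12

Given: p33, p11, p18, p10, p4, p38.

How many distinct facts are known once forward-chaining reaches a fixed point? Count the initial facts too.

Round 1 — r1, r2, r5, derive p20, p5, p12.
Round 2 — r3, derive p24.
Closure: {p10, p11, p12, p18, p20, p24, p33, p38, p4, p5} — 10 facts.

10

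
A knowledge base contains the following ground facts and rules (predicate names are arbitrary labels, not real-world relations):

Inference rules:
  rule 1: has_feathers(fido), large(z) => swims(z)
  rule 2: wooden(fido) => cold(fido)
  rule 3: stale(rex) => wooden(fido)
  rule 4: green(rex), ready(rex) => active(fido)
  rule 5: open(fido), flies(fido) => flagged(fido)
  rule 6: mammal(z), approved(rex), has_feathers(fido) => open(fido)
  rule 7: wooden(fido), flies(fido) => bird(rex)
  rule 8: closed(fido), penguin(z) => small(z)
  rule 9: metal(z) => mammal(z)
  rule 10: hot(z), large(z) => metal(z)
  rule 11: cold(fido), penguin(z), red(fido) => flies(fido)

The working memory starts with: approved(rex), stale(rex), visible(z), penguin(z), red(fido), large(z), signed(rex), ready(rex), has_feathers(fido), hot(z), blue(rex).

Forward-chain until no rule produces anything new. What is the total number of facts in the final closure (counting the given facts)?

20

Round 1 — rule 1, rule 3, rule 10, derive swims(z), wooden(fido), metal(z).
Round 2 — rule 2, rule 9, derive cold(fido), mammal(z).
Round 3 — rule 6, rule 11, derive open(fido), flies(fido).
Round 4 — rule 5, rule 7, derive flagged(fido), bird(rex).
Closure: {approved(rex), bird(rex), blue(rex), cold(fido), flagged(fido), flies(fido), has_feathers(fido), hot(z), large(z), mammal(z), metal(z), open(fido), penguin(z), ready(rex), red(fido), signed(rex), stale(rex), swims(z), visible(z), wooden(fido)} — 20 facts.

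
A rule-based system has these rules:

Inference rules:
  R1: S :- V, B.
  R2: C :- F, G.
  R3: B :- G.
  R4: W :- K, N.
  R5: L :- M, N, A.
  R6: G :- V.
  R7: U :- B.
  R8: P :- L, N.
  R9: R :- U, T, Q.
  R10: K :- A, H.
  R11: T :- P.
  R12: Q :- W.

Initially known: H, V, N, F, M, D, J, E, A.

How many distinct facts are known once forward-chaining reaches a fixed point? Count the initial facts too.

Round 1: R5 [L :- M, N, A.]; R6 [G :- V.]; R10 [K :- A, H.]. Adds L, G, K.
Round 2: R2 [C :- F, G.]; R3 [B :- G.]; R4 [W :- K, N.]; R8 [P :- L, N.]. Adds C, B, W, P.
Round 3: R1 [S :- V, B.]; R7 [U :- B.]; R11 [T :- P.]; R12 [Q :- W.]. Adds S, U, T, Q.
Round 4: R9 [R :- U, T, Q.]. Adds R.
Closure: {A, B, C, D, E, F, G, H, J, K, L, M, N, P, Q, R, S, T, U, V, W} — 21 facts.

21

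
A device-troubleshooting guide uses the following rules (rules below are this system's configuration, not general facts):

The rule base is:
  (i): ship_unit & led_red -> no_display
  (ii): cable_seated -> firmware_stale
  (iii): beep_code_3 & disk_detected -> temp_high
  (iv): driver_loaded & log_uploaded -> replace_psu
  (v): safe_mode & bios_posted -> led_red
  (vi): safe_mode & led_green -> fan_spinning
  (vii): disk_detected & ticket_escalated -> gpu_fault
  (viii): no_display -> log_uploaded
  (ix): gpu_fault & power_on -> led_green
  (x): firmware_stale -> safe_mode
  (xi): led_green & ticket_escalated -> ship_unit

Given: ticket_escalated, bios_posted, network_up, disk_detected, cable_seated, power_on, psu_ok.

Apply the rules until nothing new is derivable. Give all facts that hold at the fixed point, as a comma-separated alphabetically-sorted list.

[1] (ii) [cable_seated -> firmware_stale]; (vii) [disk_detected & ticket_escalated -> gpu_fault]. ⇒ new: firmware_stale, gpu_fault.
[2] (ix) [gpu_fault & power_on -> led_green]; (x) [firmware_stale -> safe_mode]. ⇒ new: led_green, safe_mode.
[3] (v) [safe_mode & bios_posted -> led_red]; (vi) [safe_mode & led_green -> fan_spinning]; (xi) [led_green & ticket_escalated -> ship_unit]. ⇒ new: led_red, fan_spinning, ship_unit.
[4] (i) [ship_unit & led_red -> no_display]. ⇒ new: no_display.
[5] (viii) [no_display -> log_uploaded]. ⇒ new: log_uploaded.

bios_posted, cable_seated, disk_detected, fan_spinning, firmware_stale, gpu_fault, led_green, led_red, log_uploaded, network_up, no_display, power_on, psu_ok, safe_mode, ship_unit, ticket_escalated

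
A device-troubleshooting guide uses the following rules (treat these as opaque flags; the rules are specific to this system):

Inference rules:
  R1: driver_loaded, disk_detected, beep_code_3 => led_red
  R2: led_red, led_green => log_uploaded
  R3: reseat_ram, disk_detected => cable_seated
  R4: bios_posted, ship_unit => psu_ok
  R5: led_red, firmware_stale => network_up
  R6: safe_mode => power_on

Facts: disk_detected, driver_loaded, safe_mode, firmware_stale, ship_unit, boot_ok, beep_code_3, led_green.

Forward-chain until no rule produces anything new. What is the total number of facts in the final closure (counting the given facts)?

Round 1 fires R1, R6, giving led_red, power_on.
Round 2 fires R2, R5, giving log_uploaded, network_up.
Closure: {beep_code_3, boot_ok, disk_detected, driver_loaded, firmware_stale, led_green, led_red, log_uploaded, network_up, power_on, safe_mode, ship_unit} — 12 facts.

12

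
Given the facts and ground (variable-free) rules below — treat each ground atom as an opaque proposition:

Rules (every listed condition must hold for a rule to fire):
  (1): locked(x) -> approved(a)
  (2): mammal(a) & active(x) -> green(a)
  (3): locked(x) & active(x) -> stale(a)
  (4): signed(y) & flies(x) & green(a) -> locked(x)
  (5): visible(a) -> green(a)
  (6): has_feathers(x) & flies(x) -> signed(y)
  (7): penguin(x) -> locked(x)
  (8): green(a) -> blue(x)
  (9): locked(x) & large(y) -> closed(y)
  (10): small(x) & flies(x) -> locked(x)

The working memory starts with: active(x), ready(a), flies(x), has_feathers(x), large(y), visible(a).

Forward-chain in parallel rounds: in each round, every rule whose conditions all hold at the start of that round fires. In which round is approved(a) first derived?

3

Round 1: (5) [visible(a) -> green(a)]; (6) [has_feathers(x) & flies(x) -> signed(y)]. New: green(a), signed(y).
Round 2: (4) [signed(y) & flies(x) & green(a) -> locked(x)]; (8) [green(a) -> blue(x)]. New: locked(x), blue(x).
Round 3: (1) [locked(x) -> approved(a)]; (3) [locked(x) & active(x) -> stale(a)]; (9) [locked(x) & large(y) -> closed(y)]. New: approved(a), stale(a), closed(y).
approved(a) first appears in round 3.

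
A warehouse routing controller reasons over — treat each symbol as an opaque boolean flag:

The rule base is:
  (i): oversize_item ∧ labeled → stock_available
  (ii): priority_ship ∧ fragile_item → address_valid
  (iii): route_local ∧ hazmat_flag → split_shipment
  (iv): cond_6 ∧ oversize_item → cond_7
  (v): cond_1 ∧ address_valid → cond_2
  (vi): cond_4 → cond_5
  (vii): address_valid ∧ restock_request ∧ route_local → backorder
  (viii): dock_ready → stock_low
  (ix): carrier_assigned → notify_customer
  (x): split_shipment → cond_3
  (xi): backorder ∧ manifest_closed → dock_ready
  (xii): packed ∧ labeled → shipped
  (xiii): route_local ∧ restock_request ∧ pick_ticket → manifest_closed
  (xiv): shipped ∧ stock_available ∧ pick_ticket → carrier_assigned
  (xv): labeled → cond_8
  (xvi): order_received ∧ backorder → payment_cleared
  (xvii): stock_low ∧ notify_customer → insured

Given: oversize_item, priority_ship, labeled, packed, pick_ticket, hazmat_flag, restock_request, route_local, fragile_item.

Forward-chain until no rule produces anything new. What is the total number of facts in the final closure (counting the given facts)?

Round 1: (i) [oversize_item ∧ labeled → stock_available]; (ii) [priority_ship ∧ fragile_item → address_valid]; (iii) [route_local ∧ hazmat_flag → split_shipment]; (xii) [packed ∧ labeled → shipped]; (xiii) [route_local ∧ restock_request ∧ pick_ticket → manifest_closed]; (xv) [labeled → cond_8]. Adds stock_available, address_valid, split_shipment, shipped, manifest_closed, cond_8.
Round 2: (vii) [address_valid ∧ restock_request ∧ route_local → backorder]; (x) [split_shipment → cond_3]; (xiv) [shipped ∧ stock_available ∧ pick_ticket → carrier_assigned]. Adds backorder, cond_3, carrier_assigned.
Round 3: (ix) [carrier_assigned → notify_customer]; (xi) [backorder ∧ manifest_closed → dock_ready]. Adds notify_customer, dock_ready.
Round 4: (viii) [dock_ready → stock_low]. Adds stock_low.
Round 5: (xvii) [stock_low ∧ notify_customer → insured]. Adds insured.
Closure: {address_valid, backorder, carrier_assigned, cond_3, cond_8, dock_ready, fragile_item, hazmat_flag, insured, labeled, manifest_closed, notify_customer, oversize_item, packed, pick_ticket, priority_ship, restock_request, route_local, shipped, split_shipment, stock_available, stock_low} — 22 facts.

22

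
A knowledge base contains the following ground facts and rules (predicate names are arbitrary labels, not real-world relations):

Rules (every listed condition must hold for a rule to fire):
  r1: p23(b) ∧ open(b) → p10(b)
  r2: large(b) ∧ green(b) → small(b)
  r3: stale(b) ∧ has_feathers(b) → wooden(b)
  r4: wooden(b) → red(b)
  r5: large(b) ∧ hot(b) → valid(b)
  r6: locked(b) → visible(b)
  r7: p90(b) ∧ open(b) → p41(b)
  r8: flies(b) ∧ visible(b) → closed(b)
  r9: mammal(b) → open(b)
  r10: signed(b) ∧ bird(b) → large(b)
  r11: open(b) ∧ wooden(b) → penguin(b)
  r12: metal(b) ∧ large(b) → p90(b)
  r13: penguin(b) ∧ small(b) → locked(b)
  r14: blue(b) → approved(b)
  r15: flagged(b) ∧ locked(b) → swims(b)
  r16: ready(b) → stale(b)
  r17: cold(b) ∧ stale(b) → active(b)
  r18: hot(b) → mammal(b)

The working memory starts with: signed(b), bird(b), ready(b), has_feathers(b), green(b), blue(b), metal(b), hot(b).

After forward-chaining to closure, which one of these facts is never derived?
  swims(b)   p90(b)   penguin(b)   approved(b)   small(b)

Round 1 — r10, r14, r16, r18, derive large(b), approved(b), stale(b), mammal(b).
Round 2 — r2, r3, r5, r9, r12, derive small(b), wooden(b), valid(b), open(b), p90(b).
Round 3 — r4, r7, r11, derive red(b), p41(b), penguin(b).
Round 4 — r13, derive locked(b).
Round 5 — r6, derive visible(b).
Derived: p90(b) (round 2), approved(b) (round 1), small(b) (round 2), penguin(b) (round 3). swims(b) never appears in any round.

swims(b)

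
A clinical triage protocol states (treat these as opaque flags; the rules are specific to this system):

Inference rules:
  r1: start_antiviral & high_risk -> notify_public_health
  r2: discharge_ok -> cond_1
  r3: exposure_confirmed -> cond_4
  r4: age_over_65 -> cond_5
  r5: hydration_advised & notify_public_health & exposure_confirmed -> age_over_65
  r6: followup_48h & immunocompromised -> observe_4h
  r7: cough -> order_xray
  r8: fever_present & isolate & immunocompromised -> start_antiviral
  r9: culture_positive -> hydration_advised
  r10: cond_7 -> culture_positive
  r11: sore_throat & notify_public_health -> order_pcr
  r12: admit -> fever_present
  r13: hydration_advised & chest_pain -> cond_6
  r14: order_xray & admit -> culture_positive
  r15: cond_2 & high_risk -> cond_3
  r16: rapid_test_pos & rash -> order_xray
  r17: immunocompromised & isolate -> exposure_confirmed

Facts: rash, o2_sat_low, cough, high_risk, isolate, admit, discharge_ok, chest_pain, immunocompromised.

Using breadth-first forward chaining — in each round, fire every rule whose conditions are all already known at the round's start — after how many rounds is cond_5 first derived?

5

Round 1 — r2, r7, r12, r17, derive cond_1, order_xray, fever_present, exposure_confirmed.
Round 2 — r3, r8, r14, derive cond_4, start_antiviral, culture_positive.
Round 3 — r1, r9, derive notify_public_health, hydration_advised.
Round 4 — r5, r13, derive age_over_65, cond_6.
Round 5 — r4, derive cond_5.
cond_5 first appears in round 5.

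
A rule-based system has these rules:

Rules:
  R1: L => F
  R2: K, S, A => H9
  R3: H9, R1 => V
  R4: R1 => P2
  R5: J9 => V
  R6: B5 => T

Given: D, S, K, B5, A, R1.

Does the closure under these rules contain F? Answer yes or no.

no

[1] R2 [K, S, A => H9]; R4 [R1 => P2]; R6 [B5 => T]. ⇒ new: H9, P2, T.
[2] R3 [H9, R1 => V]. ⇒ new: V.
Fixed point reached. F is concluded only by R1; R1 needs L (never derived).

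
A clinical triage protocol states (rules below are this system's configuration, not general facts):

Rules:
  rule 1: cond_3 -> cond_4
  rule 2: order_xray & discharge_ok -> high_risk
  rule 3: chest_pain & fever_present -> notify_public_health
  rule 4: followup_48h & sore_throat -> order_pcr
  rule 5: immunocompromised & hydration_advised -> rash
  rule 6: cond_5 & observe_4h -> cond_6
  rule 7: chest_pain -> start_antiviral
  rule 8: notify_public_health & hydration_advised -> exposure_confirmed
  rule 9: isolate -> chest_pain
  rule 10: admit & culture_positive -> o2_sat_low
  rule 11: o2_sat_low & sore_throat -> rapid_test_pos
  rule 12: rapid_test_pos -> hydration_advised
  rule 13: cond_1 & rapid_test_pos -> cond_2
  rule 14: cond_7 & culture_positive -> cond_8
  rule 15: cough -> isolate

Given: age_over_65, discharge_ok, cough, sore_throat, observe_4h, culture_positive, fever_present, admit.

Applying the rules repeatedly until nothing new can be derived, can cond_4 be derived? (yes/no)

no

Round 1 — rule 10, rule 15, derive o2_sat_low, isolate.
Round 2 — rule 9, rule 11, derive chest_pain, rapid_test_pos.
Round 3 — rule 3, rule 7, rule 12, derive notify_public_health, start_antiviral, hydration_advised.
Round 4 — rule 8, derive exposure_confirmed.
Fixed point reached. cond_4 is concluded only by rule 1; rule 1 needs cond_3 (never derived).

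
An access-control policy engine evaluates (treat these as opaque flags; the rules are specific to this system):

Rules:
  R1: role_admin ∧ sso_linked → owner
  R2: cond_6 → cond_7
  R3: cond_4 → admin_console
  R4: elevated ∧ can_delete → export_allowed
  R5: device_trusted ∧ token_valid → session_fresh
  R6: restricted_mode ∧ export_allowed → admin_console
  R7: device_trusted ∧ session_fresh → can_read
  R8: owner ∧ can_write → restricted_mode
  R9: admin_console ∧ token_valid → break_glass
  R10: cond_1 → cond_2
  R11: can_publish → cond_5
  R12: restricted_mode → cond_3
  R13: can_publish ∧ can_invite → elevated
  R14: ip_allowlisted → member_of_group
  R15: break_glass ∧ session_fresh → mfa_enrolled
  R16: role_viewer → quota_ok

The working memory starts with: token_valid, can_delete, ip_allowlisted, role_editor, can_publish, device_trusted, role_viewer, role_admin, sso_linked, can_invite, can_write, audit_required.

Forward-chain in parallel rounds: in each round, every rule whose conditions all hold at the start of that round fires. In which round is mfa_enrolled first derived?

5

Round 1: R1 [role_admin ∧ sso_linked → owner]; R5 [device_trusted ∧ token_valid → session_fresh]; R11 [can_publish → cond_5]; R13 [can_publish ∧ can_invite → elevated]; R14 [ip_allowlisted → member_of_group]; R16 [role_viewer → quota_ok]. Adds owner, session_fresh, cond_5, elevated, member_of_group, quota_ok.
Round 2: R4 [elevated ∧ can_delete → export_allowed]; R7 [device_trusted ∧ session_fresh → can_read]; R8 [owner ∧ can_write → restricted_mode]. Adds export_allowed, can_read, restricted_mode.
Round 3: R6 [restricted_mode ∧ export_allowed → admin_console]; R12 [restricted_mode → cond_3]. Adds admin_console, cond_3.
Round 4: R9 [admin_console ∧ token_valid → break_glass]. Adds break_glass.
Round 5: R15 [break_glass ∧ session_fresh → mfa_enrolled]. Adds mfa_enrolled.
mfa_enrolled first appears in round 5.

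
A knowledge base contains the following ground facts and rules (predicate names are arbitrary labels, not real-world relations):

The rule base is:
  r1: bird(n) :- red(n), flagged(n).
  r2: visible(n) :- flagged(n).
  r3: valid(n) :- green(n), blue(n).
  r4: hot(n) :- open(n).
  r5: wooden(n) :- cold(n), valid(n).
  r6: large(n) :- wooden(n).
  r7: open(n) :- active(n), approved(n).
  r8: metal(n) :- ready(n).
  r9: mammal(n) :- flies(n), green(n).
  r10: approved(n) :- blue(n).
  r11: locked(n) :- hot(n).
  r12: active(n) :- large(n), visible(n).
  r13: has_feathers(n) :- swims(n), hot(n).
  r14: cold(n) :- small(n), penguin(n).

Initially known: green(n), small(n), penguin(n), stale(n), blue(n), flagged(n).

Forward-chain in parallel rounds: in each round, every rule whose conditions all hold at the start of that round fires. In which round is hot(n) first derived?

6

Round 1 fires r2, r3, r10, r14, giving visible(n), valid(n), approved(n), cold(n).
Round 2 fires r5, giving wooden(n).
Round 3 fires r6, giving large(n).
Round 4 fires r12, giving active(n).
Round 5 fires r7, giving open(n).
Round 6 fires r4, giving hot(n).
hot(n) first appears in round 6.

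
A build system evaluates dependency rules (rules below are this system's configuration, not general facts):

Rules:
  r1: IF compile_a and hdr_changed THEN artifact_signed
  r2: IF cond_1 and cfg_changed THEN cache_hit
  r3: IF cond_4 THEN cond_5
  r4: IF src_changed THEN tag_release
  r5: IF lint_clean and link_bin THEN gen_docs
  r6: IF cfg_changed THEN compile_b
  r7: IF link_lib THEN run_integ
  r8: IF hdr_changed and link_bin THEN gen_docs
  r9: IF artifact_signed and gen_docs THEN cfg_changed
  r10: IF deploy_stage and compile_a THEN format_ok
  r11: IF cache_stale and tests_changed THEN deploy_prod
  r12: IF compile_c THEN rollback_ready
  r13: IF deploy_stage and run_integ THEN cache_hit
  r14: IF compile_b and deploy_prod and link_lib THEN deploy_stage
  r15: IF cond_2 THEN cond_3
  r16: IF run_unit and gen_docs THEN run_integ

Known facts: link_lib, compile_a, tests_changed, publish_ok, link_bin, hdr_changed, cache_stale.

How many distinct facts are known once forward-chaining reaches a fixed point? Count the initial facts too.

16

Round 1 fires r1, r7, r8, r11, giving artifact_signed, run_integ, gen_docs, deploy_prod.
Round 2 fires r9, giving cfg_changed.
Round 3 fires r6, giving compile_b.
Round 4 fires r14, giving deploy_stage.
Round 5 fires r10, r13, giving format_ok, cache_hit.
Closure: {artifact_signed, cache_hit, cache_stale, cfg_changed, compile_a, compile_b, deploy_prod, deploy_stage, format_ok, gen_docs, hdr_changed, link_bin, link_lib, publish_ok, run_integ, tests_changed} — 16 facts.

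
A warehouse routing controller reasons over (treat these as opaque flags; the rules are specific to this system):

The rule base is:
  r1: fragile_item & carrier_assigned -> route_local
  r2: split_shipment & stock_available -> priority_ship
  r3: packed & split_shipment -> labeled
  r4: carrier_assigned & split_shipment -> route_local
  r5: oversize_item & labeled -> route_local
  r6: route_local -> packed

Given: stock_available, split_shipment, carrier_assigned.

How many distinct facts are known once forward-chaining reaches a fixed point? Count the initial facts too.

7

Round 1: r2 [split_shipment & stock_available -> priority_ship]; r4 [carrier_assigned & split_shipment -> route_local]. Adds priority_ship, route_local.
Round 2: r6 [route_local -> packed]. Adds packed.
Round 3: r3 [packed & split_shipment -> labeled]. Adds labeled.
Closure: {carrier_assigned, labeled, packed, priority_ship, route_local, split_shipment, stock_available} — 7 facts.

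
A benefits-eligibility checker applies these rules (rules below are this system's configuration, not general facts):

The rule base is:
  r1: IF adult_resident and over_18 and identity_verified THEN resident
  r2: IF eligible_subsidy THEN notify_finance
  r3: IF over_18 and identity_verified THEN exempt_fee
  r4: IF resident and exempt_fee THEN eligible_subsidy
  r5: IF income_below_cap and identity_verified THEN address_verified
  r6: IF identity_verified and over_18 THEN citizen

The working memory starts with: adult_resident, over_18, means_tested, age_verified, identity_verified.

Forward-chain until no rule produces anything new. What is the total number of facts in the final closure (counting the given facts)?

Round 1 fires r1, r3, r6, giving resident, exempt_fee, citizen.
Round 2 fires r4, giving eligible_subsidy.
Round 3 fires r2, giving notify_finance.
Closure: {adult_resident, age_verified, citizen, eligible_subsidy, exempt_fee, identity_verified, means_tested, notify_finance, over_18, resident} — 10 facts.

10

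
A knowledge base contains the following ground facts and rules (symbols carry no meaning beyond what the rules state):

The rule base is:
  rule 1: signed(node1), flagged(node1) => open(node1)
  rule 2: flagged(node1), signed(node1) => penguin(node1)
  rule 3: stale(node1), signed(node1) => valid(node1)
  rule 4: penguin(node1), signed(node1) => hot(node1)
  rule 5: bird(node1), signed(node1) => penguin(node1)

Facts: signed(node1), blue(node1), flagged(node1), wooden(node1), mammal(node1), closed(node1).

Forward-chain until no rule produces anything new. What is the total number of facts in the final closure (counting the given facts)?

9

Round 1 fires rule 1, rule 2, giving open(node1), penguin(node1).
Round 2 fires rule 4, giving hot(node1).
Closure: {blue(node1), closed(node1), flagged(node1), hot(node1), mammal(node1), open(node1), penguin(node1), signed(node1), wooden(node1)} — 9 facts.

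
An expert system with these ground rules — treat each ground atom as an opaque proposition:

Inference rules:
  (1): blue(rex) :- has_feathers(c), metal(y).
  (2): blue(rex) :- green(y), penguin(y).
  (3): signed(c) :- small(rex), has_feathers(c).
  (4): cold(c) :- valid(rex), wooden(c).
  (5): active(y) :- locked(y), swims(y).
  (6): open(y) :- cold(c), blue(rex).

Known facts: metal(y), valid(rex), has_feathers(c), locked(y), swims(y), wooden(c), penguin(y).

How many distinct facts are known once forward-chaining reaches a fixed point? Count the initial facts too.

Round 1 — (1), (4), (5), derive blue(rex), cold(c), active(y).
Round 2 — (6), derive open(y).
Closure: {active(y), blue(rex), cold(c), has_feathers(c), locked(y), metal(y), open(y), penguin(y), swims(y), valid(rex), wooden(c)} — 11 facts.

11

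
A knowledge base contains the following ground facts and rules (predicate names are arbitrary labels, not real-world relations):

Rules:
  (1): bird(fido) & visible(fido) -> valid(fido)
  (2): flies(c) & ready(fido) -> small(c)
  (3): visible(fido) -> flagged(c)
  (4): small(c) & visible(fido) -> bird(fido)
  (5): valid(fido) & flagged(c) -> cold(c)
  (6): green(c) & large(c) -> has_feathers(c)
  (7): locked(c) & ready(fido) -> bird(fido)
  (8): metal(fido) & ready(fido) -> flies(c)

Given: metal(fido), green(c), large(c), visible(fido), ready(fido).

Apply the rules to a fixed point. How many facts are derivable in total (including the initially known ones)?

12

Round 1: (3) [visible(fido) -> flagged(c)]; (6) [green(c) & large(c) -> has_feathers(c)]; (8) [metal(fido) & ready(fido) -> flies(c)]. New: flagged(c), has_feathers(c), flies(c).
Round 2: (2) [flies(c) & ready(fido) -> small(c)]. New: small(c).
Round 3: (4) [small(c) & visible(fido) -> bird(fido)]. New: bird(fido).
Round 4: (1) [bird(fido) & visible(fido) -> valid(fido)]. New: valid(fido).
Round 5: (5) [valid(fido) & flagged(c) -> cold(c)]. New: cold(c).
Closure: {bird(fido), cold(c), flagged(c), flies(c), green(c), has_feathers(c), large(c), metal(fido), ready(fido), small(c), valid(fido), visible(fido)} — 12 facts.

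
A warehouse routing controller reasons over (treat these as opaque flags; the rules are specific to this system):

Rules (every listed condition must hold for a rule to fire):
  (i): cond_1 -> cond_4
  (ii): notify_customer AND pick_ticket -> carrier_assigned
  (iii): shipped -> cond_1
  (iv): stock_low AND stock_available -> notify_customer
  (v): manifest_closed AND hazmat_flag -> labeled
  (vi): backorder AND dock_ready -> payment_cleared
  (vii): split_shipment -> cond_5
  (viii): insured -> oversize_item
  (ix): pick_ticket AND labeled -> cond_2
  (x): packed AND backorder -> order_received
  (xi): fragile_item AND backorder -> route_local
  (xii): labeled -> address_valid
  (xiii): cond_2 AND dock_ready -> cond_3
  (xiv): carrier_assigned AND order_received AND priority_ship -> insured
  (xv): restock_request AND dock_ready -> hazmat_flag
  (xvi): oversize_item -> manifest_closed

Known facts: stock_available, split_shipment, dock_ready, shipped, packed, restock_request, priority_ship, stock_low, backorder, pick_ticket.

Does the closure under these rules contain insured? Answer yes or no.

yes

Round 1: (iii) [shipped -> cond_1]; (iv) [stock_low AND stock_available -> notify_customer]; (vi) [backorder AND dock_ready -> payment_cleared]; (vii) [split_shipment -> cond_5]; (x) [packed AND backorder -> order_received]; (xv) [restock_request AND dock_ready -> hazmat_flag]. Adds cond_1, notify_customer, payment_cleared, cond_5, order_received, hazmat_flag.
Round 2: (i) [cond_1 -> cond_4]; (ii) [notify_customer AND pick_ticket -> carrier_assigned]. Adds cond_4, carrier_assigned.
Round 3: (xiv) [carrier_assigned AND order_received AND priority_ship -> insured]. Adds insured.
Round 4: (viii) [insured -> oversize_item]. Adds oversize_item.
Round 5: (xvi) [oversize_item -> manifest_closed]. Adds manifest_closed.
Round 6: (v) [manifest_closed AND hazmat_flag -> labeled]. Adds labeled.
Round 7: (ix) [pick_ticket AND labeled -> cond_2]; (xii) [labeled -> address_valid]. Adds cond_2, address_valid.
Round 8: (xiii) [cond_2 AND dock_ready -> cond_3]. Adds cond_3.
insured appears in round 3, so it is derivable.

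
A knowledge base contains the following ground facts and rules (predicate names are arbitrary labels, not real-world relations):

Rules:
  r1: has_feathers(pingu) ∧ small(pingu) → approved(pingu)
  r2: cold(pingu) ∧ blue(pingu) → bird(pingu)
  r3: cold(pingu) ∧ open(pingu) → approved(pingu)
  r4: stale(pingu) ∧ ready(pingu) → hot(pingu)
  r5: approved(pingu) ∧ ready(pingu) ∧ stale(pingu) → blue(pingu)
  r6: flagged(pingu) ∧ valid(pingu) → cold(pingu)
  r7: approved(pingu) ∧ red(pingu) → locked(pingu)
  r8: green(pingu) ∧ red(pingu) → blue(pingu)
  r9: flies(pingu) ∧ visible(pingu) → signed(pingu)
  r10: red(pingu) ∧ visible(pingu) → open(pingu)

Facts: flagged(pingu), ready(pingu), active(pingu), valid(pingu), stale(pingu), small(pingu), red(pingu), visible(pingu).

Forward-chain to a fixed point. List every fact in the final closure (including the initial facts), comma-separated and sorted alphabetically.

Round 1: r4 [stale(pingu) ∧ ready(pingu) → hot(pingu)]; r6 [flagged(pingu) ∧ valid(pingu) → cold(pingu)]; r10 [red(pingu) ∧ visible(pingu) → open(pingu)]. Adds hot(pingu), cold(pingu), open(pingu).
Round 2: r3 [cold(pingu) ∧ open(pingu) → approved(pingu)]. Adds approved(pingu).
Round 3: r5 [approved(pingu) ∧ ready(pingu) ∧ stale(pingu) → blue(pingu)]; r7 [approved(pingu) ∧ red(pingu) → locked(pingu)]. Adds blue(pingu), locked(pingu).
Round 4: r2 [cold(pingu) ∧ blue(pingu) → bird(pingu)]. Adds bird(pingu).

active(pingu), approved(pingu), bird(pingu), blue(pingu), cold(pingu), flagged(pingu), hot(pingu), locked(pingu), open(pingu), ready(pingu), red(pingu), small(pingu), stale(pingu), valid(pingu), visible(pingu)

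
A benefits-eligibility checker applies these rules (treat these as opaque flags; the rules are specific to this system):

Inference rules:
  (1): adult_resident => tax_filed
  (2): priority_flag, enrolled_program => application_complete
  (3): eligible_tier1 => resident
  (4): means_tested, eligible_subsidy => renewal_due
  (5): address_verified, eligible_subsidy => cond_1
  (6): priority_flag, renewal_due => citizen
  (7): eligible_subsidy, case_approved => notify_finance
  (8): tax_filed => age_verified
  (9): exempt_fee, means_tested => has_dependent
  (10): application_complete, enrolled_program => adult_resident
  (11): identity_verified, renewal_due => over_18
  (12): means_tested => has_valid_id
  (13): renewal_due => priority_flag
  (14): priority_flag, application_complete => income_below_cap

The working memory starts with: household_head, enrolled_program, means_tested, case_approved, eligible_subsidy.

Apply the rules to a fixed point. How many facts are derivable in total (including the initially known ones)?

Round 1: (4) [means_tested, eligible_subsidy => renewal_due]; (7) [eligible_subsidy, case_approved => notify_finance]; (12) [means_tested => has_valid_id]. Adds renewal_due, notify_finance, has_valid_id.
Round 2: (13) [renewal_due => priority_flag]. Adds priority_flag.
Round 3: (2) [priority_flag, enrolled_program => application_complete]; (6) [priority_flag, renewal_due => citizen]. Adds application_complete, citizen.
Round 4: (10) [application_complete, enrolled_program => adult_resident]; (14) [priority_flag, application_complete => income_below_cap]. Adds adult_resident, income_below_cap.
Round 5: (1) [adult_resident => tax_filed]. Adds tax_filed.
Round 6: (8) [tax_filed => age_verified]. Adds age_verified.
Closure: {adult_resident, age_verified, application_complete, case_approved, citizen, eligible_subsidy, enrolled_program, has_valid_id, household_head, income_below_cap, means_tested, notify_finance, priority_flag, renewal_due, tax_filed} — 15 facts.

15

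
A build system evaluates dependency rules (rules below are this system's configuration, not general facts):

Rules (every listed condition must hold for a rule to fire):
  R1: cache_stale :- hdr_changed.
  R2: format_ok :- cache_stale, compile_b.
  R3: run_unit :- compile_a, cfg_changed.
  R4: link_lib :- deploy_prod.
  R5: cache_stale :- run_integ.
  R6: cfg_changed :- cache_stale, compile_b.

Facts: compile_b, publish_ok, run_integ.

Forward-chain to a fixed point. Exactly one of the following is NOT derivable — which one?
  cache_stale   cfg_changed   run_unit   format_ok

run_unit

Round 1 — R5, derive cache_stale.
Round 2 — R2, R6, derive format_ok, cfg_changed.
Derived: format_ok (round 2), cfg_changed (round 2), cache_stale (round 1). run_unit never appears in any round.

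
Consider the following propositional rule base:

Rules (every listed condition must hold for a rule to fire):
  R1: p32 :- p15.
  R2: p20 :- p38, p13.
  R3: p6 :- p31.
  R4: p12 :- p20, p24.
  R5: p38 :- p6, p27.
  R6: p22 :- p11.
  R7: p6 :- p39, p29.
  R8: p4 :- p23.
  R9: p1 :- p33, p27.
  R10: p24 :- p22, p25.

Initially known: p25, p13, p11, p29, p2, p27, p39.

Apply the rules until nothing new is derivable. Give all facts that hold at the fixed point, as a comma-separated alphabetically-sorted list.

Round 1: R6 [p22 :- p11.]; R7 [p6 :- p39, p29.]. New: p22, p6.
Round 2: R5 [p38 :- p6, p27.]; R10 [p24 :- p22, p25.]. New: p38, p24.
Round 3: R2 [p20 :- p38, p13.]. New: p20.
Round 4: R4 [p12 :- p20, p24.]. New: p12.

p11, p12, p13, p2, p20, p22, p24, p25, p27, p29, p38, p39, p6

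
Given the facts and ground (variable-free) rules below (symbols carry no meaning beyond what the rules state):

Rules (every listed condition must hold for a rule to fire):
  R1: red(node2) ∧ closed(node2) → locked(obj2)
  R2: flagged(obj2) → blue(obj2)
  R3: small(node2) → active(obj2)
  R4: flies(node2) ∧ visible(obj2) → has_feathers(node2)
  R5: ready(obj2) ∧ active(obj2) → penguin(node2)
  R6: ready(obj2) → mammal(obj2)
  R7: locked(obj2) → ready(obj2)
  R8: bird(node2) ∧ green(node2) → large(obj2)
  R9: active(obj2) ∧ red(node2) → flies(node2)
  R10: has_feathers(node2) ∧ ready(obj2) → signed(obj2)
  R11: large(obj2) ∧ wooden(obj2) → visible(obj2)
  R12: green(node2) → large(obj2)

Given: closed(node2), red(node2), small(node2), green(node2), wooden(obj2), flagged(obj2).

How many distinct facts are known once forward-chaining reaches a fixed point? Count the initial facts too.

[1] R1 [red(node2) ∧ closed(node2) → locked(obj2)]; R2 [flagged(obj2) → blue(obj2)]; R3 [small(node2) → active(obj2)]; R12 [green(node2) → large(obj2)]. ⇒ new: locked(obj2), blue(obj2), active(obj2), large(obj2).
[2] R7 [locked(obj2) → ready(obj2)]; R9 [active(obj2) ∧ red(node2) → flies(node2)]; R11 [large(obj2) ∧ wooden(obj2) → visible(obj2)]. ⇒ new: ready(obj2), flies(node2), visible(obj2).
[3] R4 [flies(node2) ∧ visible(obj2) → has_feathers(node2)]; R5 [ready(obj2) ∧ active(obj2) → penguin(node2)]; R6 [ready(obj2) → mammal(obj2)]. ⇒ new: has_feathers(node2), penguin(node2), mammal(obj2).
[4] R10 [has_feathers(node2) ∧ ready(obj2) → signed(obj2)]. ⇒ new: signed(obj2).
Closure: {active(obj2), blue(obj2), closed(node2), flagged(obj2), flies(node2), green(node2), has_feathers(node2), large(obj2), locked(obj2), mammal(obj2), penguin(node2), ready(obj2), red(node2), signed(obj2), small(node2), visible(obj2), wooden(obj2)} — 17 facts.

17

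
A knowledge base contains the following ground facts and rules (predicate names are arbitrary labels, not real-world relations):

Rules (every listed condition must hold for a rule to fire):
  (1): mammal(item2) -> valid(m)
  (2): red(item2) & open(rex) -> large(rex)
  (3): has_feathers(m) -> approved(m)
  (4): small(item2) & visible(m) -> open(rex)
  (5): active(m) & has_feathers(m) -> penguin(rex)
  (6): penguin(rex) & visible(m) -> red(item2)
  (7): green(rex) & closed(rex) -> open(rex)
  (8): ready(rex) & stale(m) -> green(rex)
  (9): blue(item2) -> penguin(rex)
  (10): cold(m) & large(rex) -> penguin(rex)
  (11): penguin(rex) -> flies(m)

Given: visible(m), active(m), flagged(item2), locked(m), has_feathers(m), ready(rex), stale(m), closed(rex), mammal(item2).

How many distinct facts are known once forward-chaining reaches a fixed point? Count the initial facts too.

[1] (1) [mammal(item2) -> valid(m)]; (3) [has_feathers(m) -> approved(m)]; (5) [active(m) & has_feathers(m) -> penguin(rex)]; (8) [ready(rex) & stale(m) -> green(rex)]. ⇒ new: valid(m), approved(m), penguin(rex), green(rex).
[2] (6) [penguin(rex) & visible(m) -> red(item2)]; (7) [green(rex) & closed(rex) -> open(rex)]; (11) [penguin(rex) -> flies(m)]. ⇒ new: red(item2), open(rex), flies(m).
[3] (2) [red(item2) & open(rex) -> large(rex)]. ⇒ new: large(rex).
Closure: {active(m), approved(m), closed(rex), flagged(item2), flies(m), green(rex), has_feathers(m), large(rex), locked(m), mammal(item2), open(rex), penguin(rex), ready(rex), red(item2), stale(m), valid(m), visible(m)} — 17 facts.

17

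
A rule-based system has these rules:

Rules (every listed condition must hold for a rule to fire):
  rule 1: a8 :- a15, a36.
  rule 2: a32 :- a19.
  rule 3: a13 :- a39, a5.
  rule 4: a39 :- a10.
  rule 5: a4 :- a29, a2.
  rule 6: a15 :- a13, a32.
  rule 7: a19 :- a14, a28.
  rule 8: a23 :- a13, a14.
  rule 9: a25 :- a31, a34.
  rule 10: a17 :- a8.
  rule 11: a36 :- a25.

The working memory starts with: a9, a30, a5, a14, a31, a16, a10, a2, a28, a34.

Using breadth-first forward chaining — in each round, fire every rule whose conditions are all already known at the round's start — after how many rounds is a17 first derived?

5

Round 1 fires rule 4, rule 7, rule 9, giving a39, a19, a25.
Round 2 fires rule 2, rule 3, rule 11, giving a32, a13, a36.
Round 3 fires rule 6, rule 8, giving a15, a23.
Round 4 fires rule 1, giving a8.
Round 5 fires rule 10, giving a17.
a17 first appears in round 5.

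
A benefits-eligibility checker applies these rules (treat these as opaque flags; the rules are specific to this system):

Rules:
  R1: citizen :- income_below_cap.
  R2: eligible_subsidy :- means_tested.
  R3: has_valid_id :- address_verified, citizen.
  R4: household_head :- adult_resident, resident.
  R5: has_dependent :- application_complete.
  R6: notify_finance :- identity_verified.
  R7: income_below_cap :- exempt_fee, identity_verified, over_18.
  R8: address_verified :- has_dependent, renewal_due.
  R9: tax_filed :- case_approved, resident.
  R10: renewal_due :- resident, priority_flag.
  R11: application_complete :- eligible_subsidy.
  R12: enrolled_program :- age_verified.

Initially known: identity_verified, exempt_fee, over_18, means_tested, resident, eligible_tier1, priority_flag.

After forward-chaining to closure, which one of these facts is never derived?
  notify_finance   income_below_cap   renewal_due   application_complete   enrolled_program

[1] R2 [eligible_subsidy :- means_tested.]; R6 [notify_finance :- identity_verified.]; R7 [income_below_cap :- exempt_fee, identity_verified, over_18.]; R10 [renewal_due :- resident, priority_flag.]. ⇒ new: eligible_subsidy, notify_finance, income_below_cap, renewal_due.
[2] R1 [citizen :- income_below_cap.]; R11 [application_complete :- eligible_subsidy.]. ⇒ new: citizen, application_complete.
[3] R5 [has_dependent :- application_complete.]. ⇒ new: has_dependent.
[4] R8 [address_verified :- has_dependent, renewal_due.]. ⇒ new: address_verified.
[5] R3 [has_valid_id :- address_verified, citizen.]. ⇒ new: has_valid_id.
Derived: application_complete (round 2), income_below_cap (round 1), renewal_due (round 1), notify_finance (round 1). enrolled_program never appears in any round.

enrolled_program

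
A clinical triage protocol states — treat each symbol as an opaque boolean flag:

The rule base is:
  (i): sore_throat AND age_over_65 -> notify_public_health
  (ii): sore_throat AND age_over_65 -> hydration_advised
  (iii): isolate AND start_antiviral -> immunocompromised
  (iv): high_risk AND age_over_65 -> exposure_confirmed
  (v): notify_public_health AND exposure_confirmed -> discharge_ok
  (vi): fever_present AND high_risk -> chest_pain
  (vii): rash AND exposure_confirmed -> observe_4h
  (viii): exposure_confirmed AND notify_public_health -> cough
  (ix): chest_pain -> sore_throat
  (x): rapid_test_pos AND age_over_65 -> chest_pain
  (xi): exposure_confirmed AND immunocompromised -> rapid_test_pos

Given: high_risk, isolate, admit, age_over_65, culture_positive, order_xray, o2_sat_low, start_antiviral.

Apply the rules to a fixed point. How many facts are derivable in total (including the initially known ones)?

17

[1] (iii) [isolate AND start_antiviral -> immunocompromised]; (iv) [high_risk AND age_over_65 -> exposure_confirmed]. ⇒ new: immunocompromised, exposure_confirmed.
[2] (xi) [exposure_confirmed AND immunocompromised -> rapid_test_pos]. ⇒ new: rapid_test_pos.
[3] (x) [rapid_test_pos AND age_over_65 -> chest_pain]. ⇒ new: chest_pain.
[4] (ix) [chest_pain -> sore_throat]. ⇒ new: sore_throat.
[5] (i) [sore_throat AND age_over_65 -> notify_public_health]; (ii) [sore_throat AND age_over_65 -> hydration_advised]. ⇒ new: notify_public_health, hydration_advised.
[6] (v) [notify_public_health AND exposure_confirmed -> discharge_ok]; (viii) [exposure_confirmed AND notify_public_health -> cough]. ⇒ new: discharge_ok, cough.
Closure: {admit, age_over_65, chest_pain, cough, culture_positive, discharge_ok, exposure_confirmed, high_risk, hydration_advised, immunocompromised, isolate, notify_public_health, o2_sat_low, order_xray, rapid_test_pos, sore_throat, start_antiviral} — 17 facts.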